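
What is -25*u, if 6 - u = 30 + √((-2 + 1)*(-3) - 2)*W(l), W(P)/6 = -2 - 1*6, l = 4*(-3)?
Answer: -600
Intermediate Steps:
l = -12
W(P) = -48 (W(P) = 6*(-2 - 1*6) = 6*(-2 - 6) = 6*(-8) = -48)
u = 24 (u = 6 - (30 + √((-2 + 1)*(-3) - 2)*(-48)) = 6 - (30 + √(-1*(-3) - 2)*(-48)) = 6 - (30 + √(3 - 2)*(-48)) = 6 - (30 + √1*(-48)) = 6 - (30 + 1*(-48)) = 6 - (30 - 48) = 6 - 1*(-18) = 6 + 18 = 24)
-25*u = -25*24 = -600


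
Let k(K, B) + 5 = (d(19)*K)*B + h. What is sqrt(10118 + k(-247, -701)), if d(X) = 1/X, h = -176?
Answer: 5*sqrt(762) ≈ 138.02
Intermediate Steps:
k(K, B) = -181 + B*K/19 (k(K, B) = -5 + ((K/19)*B - 176) = -5 + (B*K/19 - 176) = -5 + (-176 + B*K/19) = -181 + B*K/19)
sqrt(10118 + k(-247, -701)) = sqrt(10118 + (-181 + (1/19)*(-701)*(-247))) = sqrt(10118 + (-181 + 9113)) = sqrt(10118 + 8932) = sqrt(19050) = 5*sqrt(762)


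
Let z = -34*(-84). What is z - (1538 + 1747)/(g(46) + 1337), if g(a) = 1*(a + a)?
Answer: 4077939/1429 ≈ 2853.7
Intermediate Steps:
g(a) = 2*a (g(a) = 1*(2*a) = 2*a)
z = 2856
z - (1538 + 1747)/(g(46) + 1337) = 2856 - (1538 + 1747)/(2*46 + 1337) = 2856 - 3285/(92 + 1337) = 2856 - 3285/1429 = 4077939/1429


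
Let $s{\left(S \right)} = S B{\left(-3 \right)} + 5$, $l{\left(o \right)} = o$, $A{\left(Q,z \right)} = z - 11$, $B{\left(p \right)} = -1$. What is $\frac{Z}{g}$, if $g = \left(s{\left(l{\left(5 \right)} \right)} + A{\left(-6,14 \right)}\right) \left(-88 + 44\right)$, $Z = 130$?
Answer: $- \frac{65}{66} \approx -0.98485$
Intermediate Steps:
$A{\left(Q,z \right)} = -11 + z$
$s{\left(S \right)} = 5 - S$ ($s{\left(S \right)} = S \left(-1\right) + 5 = - S + 5 = 5 - S$)
$g = -132$ ($g = \left(\left(5 - 5\right) + \left(-11 + 14\right)\right) \left(-88 + 44\right) = \left(\left(5 - 5\right) + 3\right) \left(-44\right) = \left(0 + 3\right) \left(-44\right) = 3 \left(-44\right) = -132$)
$\frac{Z}{g} = \frac{130}{-132} = 130 \left(- \frac{1}{132}\right) = - \frac{65}{66}$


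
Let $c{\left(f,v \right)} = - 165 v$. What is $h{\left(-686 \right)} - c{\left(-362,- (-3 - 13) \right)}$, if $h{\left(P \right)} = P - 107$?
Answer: $1847$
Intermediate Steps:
$h{\left(P \right)} = -107 + P$ ($h{\left(P \right)} = P - 107 = -107 + P$)
$h{\left(-686 \right)} - c{\left(-362,- (-3 - 13) \right)} = \left(-107 - 686\right) - - 165 \left(- (-3 - 13)\right) = -793 - - 165 \left(\left(-1\right) \left(-16\right)\right) = -793 - \left(-165\right) 16 = -793 - -2640 = -793 + 2640 = 1847$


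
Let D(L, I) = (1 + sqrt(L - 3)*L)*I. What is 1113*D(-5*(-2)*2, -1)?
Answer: -1113 - 22260*sqrt(17) ≈ -92893.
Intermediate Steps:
D(L, I) = I*(1 + L*sqrt(-3 + L)) (D(L, I) = (1 + sqrt(-3 + L)*L)*I = (1 + L*sqrt(-3 + L))*I = I*(1 + L*sqrt(-3 + L)))
1113*D(-5*(-2)*2, -1) = 1113*(-(1 + (-5*(-2)*2)*sqrt(-3 - 5*(-2)*2))) = 1113*(-(1 + (10*2)*sqrt(-3 + 10*2))) = 1113*(-(1 + 20*sqrt(-3 + 20))) = 1113*(-(1 + 20*sqrt(17))) = 1113*(-1 - 20*sqrt(17)) = -1113 - 22260*sqrt(17)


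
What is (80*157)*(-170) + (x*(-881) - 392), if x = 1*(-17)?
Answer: -2120615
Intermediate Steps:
x = -17
(80*157)*(-170) + (x*(-881) - 392) = (80*157)*(-170) + (-17*(-881) - 392) = 12560*(-170) + (14977 - 392) = -2135200 + 14585 = -2120615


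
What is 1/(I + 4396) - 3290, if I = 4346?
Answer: -28761179/8742 ≈ -3290.0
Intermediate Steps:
1/(I + 4396) - 3290 = 1/(4346 + 4396) - 3290 = 1/8742 - 3290 = -28761179/8742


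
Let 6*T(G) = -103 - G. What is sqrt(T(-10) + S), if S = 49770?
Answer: sqrt(199018)/2 ≈ 223.06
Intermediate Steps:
T(G) = -103/6 - G/6 (T(G) = (-103 - G)/6 = -103/6 - G/6)
sqrt(T(-10) + S) = sqrt((-103/6 - 1/6*(-10)) + 49770) = sqrt((-103/6 + 5/3) + 49770) = sqrt(-31/2 + 49770) = sqrt(99509/2) = sqrt(199018)/2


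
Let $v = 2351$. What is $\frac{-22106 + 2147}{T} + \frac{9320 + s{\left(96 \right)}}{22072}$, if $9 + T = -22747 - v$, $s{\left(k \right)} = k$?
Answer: $\frac{28205940}{23090071} \approx 1.2216$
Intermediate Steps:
$T = -25107$ ($T = -9 - 25098 = -25107$)
$\frac{-22106 + 2147}{T} + \frac{9320 + s{\left(96 \right)}}{22072} = \frac{-22106 + 2147}{-25107} + \frac{9320 + 96}{22072} = \left(-19959\right) \left(- \frac{1}{25107}\right) + 9416 \cdot \frac{1}{22072} = \frac{6653}{8369} + \frac{1177}{2759} = \frac{28205940}{23090071}$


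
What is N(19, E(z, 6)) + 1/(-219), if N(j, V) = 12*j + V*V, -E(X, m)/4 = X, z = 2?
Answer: 63947/219 ≈ 292.00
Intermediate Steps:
E(X, m) = -4*X
N(j, V) = V² + 12*j (N(j, V) = 12*j + V² = V² + 12*j)
N(19, E(z, 6)) + 1/(-219) = ((-4*2)² + 12*19) + 1/(-219) = ((-8)² + 228) - 1/219 = (64 + 228) - 1/219 = 292 - 1/219 = 63947/219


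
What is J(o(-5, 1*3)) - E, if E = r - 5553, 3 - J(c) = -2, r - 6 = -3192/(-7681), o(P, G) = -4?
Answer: 42641720/7681 ≈ 5551.6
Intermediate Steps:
r = 49278/7681 (r = 6 - 3192/(-7681) = 6 - 3192*(-1/7681) = 6 + 3192/7681 = 49278/7681 ≈ 6.4156)
J(c) = 5 (J(c) = 3 - 1*(-2) = 3 + 2 = 5)
E = -42603315/7681 (E = 49278/7681 - 5553 = -42603315/7681 ≈ -5546.6)
J(o(-5, 1*3)) - E = 5 - 1*(-42603315/7681) = 5 + 42603315/7681 = 42641720/7681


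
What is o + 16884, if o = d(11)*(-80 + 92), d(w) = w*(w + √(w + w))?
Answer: 18336 + 132*√22 ≈ 18955.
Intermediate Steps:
d(w) = w*(w + √2*√w) (d(w) = w*(w + √(2*w)) = w*(w + √2*√w))
o = 1452 + 132*√22 (o = (11² + √2*11^(3/2))*(-80 + 92) = (121 + √2*(11*√11))*12 = (121 + 11*√22)*12 = 1452 + 132*√22 ≈ 2071.1)
o + 16884 = (1452 + 132*√22) + 16884 = 18336 + 132*√22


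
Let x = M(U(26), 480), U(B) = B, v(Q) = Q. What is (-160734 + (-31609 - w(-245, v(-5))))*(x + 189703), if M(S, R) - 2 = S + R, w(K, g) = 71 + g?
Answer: -36598308299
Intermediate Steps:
M(S, R) = 2 + R + S (M(S, R) = 2 + (S + R) = 2 + (R + S) = 2 + R + S)
x = 508 (x = 2 + 480 + 26 = 508)
(-160734 + (-31609 - w(-245, v(-5))))*(x + 189703) = (-160734 + (-31609 - (71 - 5)))*(508 + 189703) = (-160734 + (-31609 - 1*66))*190211 = (-160734 + (-31609 - 66))*190211 = (-160734 - 31675)*190211 = -192409*190211 = -36598308299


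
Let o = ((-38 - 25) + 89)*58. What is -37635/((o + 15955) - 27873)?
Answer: 2509/694 ≈ 3.6153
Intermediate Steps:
o = 1508 (o = (-63 + 89)*58 = 26*58 = 1508)
-37635/((o + 15955) - 27873) = -37635/((1508 + 15955) - 27873) = -37635/(17463 - 27873) = -37635/(-10410) = -37635*(-1/10410) = 2509/694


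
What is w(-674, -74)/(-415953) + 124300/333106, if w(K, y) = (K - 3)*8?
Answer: 26753529998/69278220009 ≈ 0.38618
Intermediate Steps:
w(K, y) = -24 + 8*K (w(K, y) = (-3 + K)*8 = -24 + 8*K)
w(-674, -74)/(-415953) + 124300/333106 = (-24 + 8*(-674))/(-415953) + 124300/333106 = (-24 - 5392)*(-1/415953) + 124300*(1/333106) = -5416*(-1/415953) + 62150/166553 = 5416/415953 + 62150/166553 = 26753529998/69278220009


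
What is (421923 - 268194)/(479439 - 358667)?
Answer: 153729/120772 ≈ 1.2729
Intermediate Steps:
(421923 - 268194)/(479439 - 358667) = 153729/120772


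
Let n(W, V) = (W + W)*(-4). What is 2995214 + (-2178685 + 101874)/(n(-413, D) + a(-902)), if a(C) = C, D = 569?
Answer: 7192427217/2402 ≈ 2.9943e+6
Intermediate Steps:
n(W, V) = -8*W (n(W, V) = (2*W)*(-4) = -8*W)
2995214 + (-2178685 + 101874)/(n(-413, D) + a(-902)) = 2995214 + (-2178685 + 101874)/(-8*(-413) - 902) = 2995214 - 2076811/(3304 - 902) = 2995214 - 2076811/2402 = 7192427217/2402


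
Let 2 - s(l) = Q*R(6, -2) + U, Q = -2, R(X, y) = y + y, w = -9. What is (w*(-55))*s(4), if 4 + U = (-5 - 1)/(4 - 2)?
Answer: 495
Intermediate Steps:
R(X, y) = 2*y
U = -7 (U = -4 + (-5 - 1)/(4 - 2) = -4 - 6/2 = -4 - 6*1/2 = -4 - 3 = -7)
s(l) = 1 (s(l) = 2 - (-4*(-2) - 7) = 2 - (-2*(-4) - 7) = 2 - (8 - 7) = 2 - 1*1 = 2 - 1 = 1)
(w*(-55))*s(4) = -9*(-55)*1 = 495*1 = 495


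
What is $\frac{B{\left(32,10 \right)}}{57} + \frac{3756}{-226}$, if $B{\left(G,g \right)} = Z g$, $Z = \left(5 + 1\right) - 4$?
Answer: $- \frac{104786}{6441} \approx -16.269$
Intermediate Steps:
$Z = 2$ ($Z = 6 - 4 = 2$)
$B{\left(G,g \right)} = 2 g$
$\frac{B{\left(32,10 \right)}}{57} + \frac{3756}{-226} = \frac{2 \cdot 10}{57} + \frac{3756}{-226} = 20 \cdot \frac{1}{57} + 3756 \left(- \frac{1}{226}\right) = \frac{20}{57} - \frac{1878}{113} = - \frac{104786}{6441}$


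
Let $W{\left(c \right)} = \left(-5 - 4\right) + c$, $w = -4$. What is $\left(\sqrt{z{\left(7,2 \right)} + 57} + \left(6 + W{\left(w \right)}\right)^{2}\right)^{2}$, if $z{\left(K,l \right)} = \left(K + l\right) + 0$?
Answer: $\left(49 + \sqrt{66}\right)^{2} \approx 3263.2$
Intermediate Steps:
$W{\left(c \right)} = -9 + c$
$z{\left(K,l \right)} = K + l$
$\left(\sqrt{z{\left(7,2 \right)} + 57} + \left(6 + W{\left(w \right)}\right)^{2}\right)^{2} = \left(\sqrt{\left(7 + 2\right) + 57} + \left(6 - 13\right)^{2}\right)^{2} = \left(\sqrt{9 + 57} + \left(6 - 13\right)^{2}\right)^{2} = \left(\sqrt{66} + \left(-7\right)^{2}\right)^{2} = \left(\sqrt{66} + 49\right)^{2} = \left(49 + \sqrt{66}\right)^{2}$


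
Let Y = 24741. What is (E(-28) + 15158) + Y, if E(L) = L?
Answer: 39871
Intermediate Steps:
(E(-28) + 15158) + Y = (-28 + 15158) + 24741 = 15130 + 24741 = 39871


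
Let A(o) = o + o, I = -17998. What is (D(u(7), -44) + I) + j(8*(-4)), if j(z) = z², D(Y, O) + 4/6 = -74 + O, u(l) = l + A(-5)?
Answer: -51278/3 ≈ -17093.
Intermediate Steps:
A(o) = 2*o
u(l) = -10 + l (u(l) = l + 2*(-5) = l - 10 = -10 + l)
D(Y, O) = -224/3 + O (D(Y, O) = -⅔ + (-74 + O) = -224/3 + O)
(D(u(7), -44) + I) + j(8*(-4)) = ((-224/3 - 44) - 17998) + (8*(-4))² = (-356/3 - 17998) + (-32)² = -54350/3 + 1024 = -51278/3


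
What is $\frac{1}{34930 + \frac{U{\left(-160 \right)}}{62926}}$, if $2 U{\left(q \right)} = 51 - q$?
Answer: $\frac{125852}{4396010571} \approx 2.8629 \cdot 10^{-5}$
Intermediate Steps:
$U{\left(q \right)} = \frac{51}{2} - \frac{q}{2}$ ($U{\left(q \right)} = \frac{51 - q}{2} = \frac{51}{2} - \frac{q}{2}$)
$\frac{1}{34930 + \frac{U{\left(-160 \right)}}{62926}} = \frac{1}{34930 + \frac{\frac{51}{2} - -80}{62926}} = \frac{1}{34930 + \left(\frac{51}{2} + 80\right) \frac{1}{62926}} = \frac{1}{34930 + \frac{211}{2} \cdot \frac{1}{62926}} = \frac{1}{34930 + \frac{211}{125852}} = \frac{1}{\frac{4396010571}{125852}} = \frac{125852}{4396010571}$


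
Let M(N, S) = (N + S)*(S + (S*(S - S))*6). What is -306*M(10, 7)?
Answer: -36414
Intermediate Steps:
M(N, S) = S*(N + S) (M(N, S) = (N + S)*(S + (S*0)*6) = (N + S)*(S + 0*6) = (N + S)*(S + 0) = (N + S)*S = S*(N + S))
-306*M(10, 7) = -2142*(10 + 7) = -2142*17 = -306*119 = -36414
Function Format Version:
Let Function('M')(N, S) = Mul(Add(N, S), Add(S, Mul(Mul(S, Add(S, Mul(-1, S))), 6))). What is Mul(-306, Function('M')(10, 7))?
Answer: -36414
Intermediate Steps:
Function('M')(N, S) = Mul(S, Add(N, S)) (Function('M')(N, S) = Mul(Add(N, S), Add(S, Mul(Mul(S, 0), 6))) = Mul(Add(N, S), Add(S, Mul(0, 6))) = Mul(Add(N, S), Add(S, 0)) = Mul(Add(N, S), S) = Mul(S, Add(N, S)))
Mul(-306, Function('M')(10, 7)) = Mul(-306, Mul(7, Add(10, 7))) = Mul(-306, Mul(7, 17)) = Mul(-306, 119) = -36414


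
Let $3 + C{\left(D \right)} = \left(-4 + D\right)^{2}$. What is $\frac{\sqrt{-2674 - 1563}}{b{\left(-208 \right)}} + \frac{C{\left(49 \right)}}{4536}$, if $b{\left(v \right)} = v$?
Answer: $\frac{337}{756} - \frac{i \sqrt{4237}}{208} \approx 0.44577 - 0.31294 i$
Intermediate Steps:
$C{\left(D \right)} = -3 + \left(-4 + D\right)^{2}$
$\frac{\sqrt{-2674 - 1563}}{b{\left(-208 \right)}} + \frac{C{\left(49 \right)}}{4536} = \frac{\sqrt{-2674 - 1563}}{-208} + \frac{-3 + \left(-4 + 49\right)^{2}}{4536} = \sqrt{-4237} \left(- \frac{1}{208}\right) + \left(-3 + 45^{2}\right) \frac{1}{4536} = i \sqrt{4237} \left(- \frac{1}{208}\right) + \left(-3 + 2025\right) \frac{1}{4536} = - \frac{i \sqrt{4237}}{208} + 2022 \cdot \frac{1}{4536} = - \frac{i \sqrt{4237}}{208} + \frac{337}{756} = \frac{337}{756} - \frac{i \sqrt{4237}}{208}$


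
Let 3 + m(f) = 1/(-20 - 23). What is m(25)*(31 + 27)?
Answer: -7540/43 ≈ -175.35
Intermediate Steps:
m(f) = -130/43 (m(f) = -3 + 1/(-20 - 23) = -3 + 1/(-43) = -3 - 1/43 = -130/43)
m(25)*(31 + 27) = -130*(31 + 27)/43 = -130/43*58 = -7540/43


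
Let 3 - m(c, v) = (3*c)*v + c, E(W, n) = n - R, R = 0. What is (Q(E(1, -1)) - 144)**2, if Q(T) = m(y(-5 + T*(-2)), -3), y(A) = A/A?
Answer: 17689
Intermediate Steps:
E(W, n) = n (E(W, n) = n - 1*0 = n + 0 = n)
y(A) = 1
m(c, v) = 3 - c - 3*c*v (m(c, v) = 3 - ((3*c)*v + c) = 3 - (3*c*v + c) = 3 - (c + 3*c*v) = 3 + (-c - 3*c*v) = 3 - c - 3*c*v)
Q(T) = 11 (Q(T) = 3 - 1*1 - 3*1*(-3) = 3 - 1 + 9 = 11)
(Q(E(1, -1)) - 144)**2 = (11 - 144)**2 = (-133)**2 = 17689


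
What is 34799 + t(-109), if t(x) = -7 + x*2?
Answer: 34574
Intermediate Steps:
t(x) = -7 + 2*x
34799 + t(-109) = 34799 + (-7 + 2*(-109)) = 34799 + (-7 - 218) = 34799 - 225 = 34574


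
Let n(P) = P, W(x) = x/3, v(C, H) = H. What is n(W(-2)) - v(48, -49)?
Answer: 145/3 ≈ 48.333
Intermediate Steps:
W(x) = x/3 (W(x) = x*(⅓) = x/3)
n(W(-2)) - v(48, -49) = (⅓)*(-2) - 1*(-49) = -⅔ + 49 = 145/3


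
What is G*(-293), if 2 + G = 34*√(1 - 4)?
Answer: 586 - 9962*I*√3 ≈ 586.0 - 17255.0*I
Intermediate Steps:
G = -2 + 34*I*√3 (G = -2 + 34*√(1 - 4) = -2 + 34*√(-3) = -2 + 34*(I*√3) = -2 + 34*I*√3 ≈ -2.0 + 58.89*I)
G*(-293) = (-2 + 34*I*√3)*(-293) = 586 - 9962*I*√3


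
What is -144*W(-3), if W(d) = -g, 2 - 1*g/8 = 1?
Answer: 1152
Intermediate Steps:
g = 8 (g = 16 - 8*1 = 16 - 8 = 8)
W(d) = -8 (W(d) = -1*8 = -8)
-144*W(-3) = -144*(-8) = 1152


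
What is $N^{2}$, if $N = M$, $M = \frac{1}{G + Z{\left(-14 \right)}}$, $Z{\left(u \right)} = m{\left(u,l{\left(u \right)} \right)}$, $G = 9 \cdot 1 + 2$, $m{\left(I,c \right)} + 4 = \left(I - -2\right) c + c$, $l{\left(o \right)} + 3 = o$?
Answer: $\frac{1}{37636} \approx 2.657 \cdot 10^{-5}$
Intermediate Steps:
$l{\left(o \right)} = -3 + o$
$m{\left(I,c \right)} = -4 + c + c \left(2 + I\right)$ ($m{\left(I,c \right)} = -4 + \left(\left(I - -2\right) c + c\right) = -4 + \left(\left(I + 2\right) c + c\right) = -4 + \left(\left(2 + I\right) c + c\right) = -4 + \left(c \left(2 + I\right) + c\right) = -4 + \left(c + c \left(2 + I\right)\right) = -4 + c + c \left(2 + I\right)$)
$G = 11$ ($G = 9 + 2 = 11$)
$Z{\left(u \right)} = -13 + 3 u + u \left(-3 + u\right)$ ($Z{\left(u \right)} = -4 + 3 \left(-3 + u\right) + u \left(-3 + u\right) = -4 + \left(-9 + 3 u\right) + u \left(-3 + u\right) = -13 + 3 u + u \left(-3 + u\right)$)
$M = \frac{1}{194}$ ($M = \frac{1}{11 - \left(13 - \left(-14\right)^{2}\right)} = \frac{1}{11 + \left(-13 + 196\right)} = \frac{1}{11 + 183} = \frac{1}{194} \approx 0.0051546$)
$N = \frac{1}{194} \approx 0.0051546$
$N^{2} = \left(\frac{1}{194}\right)^{2} = \frac{1}{37636}$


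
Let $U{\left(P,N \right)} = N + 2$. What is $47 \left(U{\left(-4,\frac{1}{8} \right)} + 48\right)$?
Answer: $\frac{18847}{8} \approx 2355.9$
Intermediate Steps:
$U{\left(P,N \right)} = 2 + N$
$47 \left(U{\left(-4,\frac{1}{8} \right)} + 48\right) = 47 \left(\left(2 + \frac{1}{8}\right) + 48\right) = 47 \left(\frac{17}{8} + 48\right) = 47 \cdot \frac{401}{8} = \frac{18847}{8}$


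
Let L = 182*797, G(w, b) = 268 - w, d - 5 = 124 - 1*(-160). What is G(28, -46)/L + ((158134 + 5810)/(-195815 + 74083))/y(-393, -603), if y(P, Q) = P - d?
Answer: 19102197/5263356917 ≈ 0.0036293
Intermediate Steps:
d = 289 (d = 5 + (124 - 1*(-160)) = 5 + (124 + 160) = 5 + 284 = 289)
y(P, Q) = -289 + P (y(P, Q) = P - 1*289 = P - 289 = -289 + P)
L = 145054
G(28, -46)/L + ((158134 + 5810)/(-195815 + 74083))/y(-393, -603) = (268 - 1*28)/145054 + ((158134 + 5810)/(-195815 + 74083))/(-289 - 393) = (268 - 28)*(1/145054) + (163944/(-121732))/(-682) = 240*(1/145054) + (163944*(-1/121732))*(-1/682) = 120/72527 - 40986/30433*(-1/682) = 120/72527 + 1863/943423 = 19102197/5263356917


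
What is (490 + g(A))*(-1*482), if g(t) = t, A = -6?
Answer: -233288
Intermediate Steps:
(490 + g(A))*(-1*482) = (490 - 6)*(-1*482) = 484*(-482) = -233288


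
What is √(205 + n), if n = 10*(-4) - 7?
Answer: √158 ≈ 12.570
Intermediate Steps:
n = -47 (n = -40 - 7 = -47)
√(205 + n) = √(205 - 47) = √158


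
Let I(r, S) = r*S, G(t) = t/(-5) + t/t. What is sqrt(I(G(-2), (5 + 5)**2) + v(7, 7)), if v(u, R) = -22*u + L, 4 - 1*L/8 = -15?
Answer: sqrt(138) ≈ 11.747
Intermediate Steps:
L = 152 (L = 32 - 8*(-15) = 32 + 120 = 152)
v(u, R) = 152 - 22*u (v(u, R) = -22*u + 152 = 152 - 22*u)
G(t) = 1 - t/5 (G(t) = t*(-1/5) + 1 = -t/5 + 1 = 1 - t/5)
I(r, S) = S*r
sqrt(I(G(-2), (5 + 5)**2) + v(7, 7)) = sqrt((5 + 5)**2*(1 - 1/5*(-2)) + (152 - 22*7)) = sqrt(10**2*(1 + 2/5) + (152 - 154)) = sqrt(100*(7/5) - 2) = sqrt(140 - 2) = sqrt(138)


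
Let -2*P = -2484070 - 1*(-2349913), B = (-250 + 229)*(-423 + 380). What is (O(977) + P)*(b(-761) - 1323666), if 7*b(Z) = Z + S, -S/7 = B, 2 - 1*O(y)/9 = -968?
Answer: -702952813524/7 ≈ -1.0042e+11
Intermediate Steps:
B = 903 (B = -21*(-43) = 903)
O(y) = 8730 (O(y) = 18 - 9*(-968) = 18 + 8712 = 8730)
S = -6321 (S = -7*903 = -6321)
P = 134157/2 (P = -(-2484070 - 1*(-2349913))/2 = -(-2484070 + 2349913)/2 = -1/2*(-134157) = 134157/2 ≈ 67079.)
b(Z) = -903 + Z/7 (b(Z) = (Z - 6321)/7 = (-6321 + Z)/7 = -903 + Z/7)
(O(977) + P)*(b(-761) - 1323666) = (8730 + 134157/2)*((-903 + (1/7)*(-761)) - 1323666) = 151617*((-903 - 761/7) - 1323666)/2 = 151617*(-7082/7 - 1323666)/2 = (151617/2)*(-9272744/7) = -702952813524/7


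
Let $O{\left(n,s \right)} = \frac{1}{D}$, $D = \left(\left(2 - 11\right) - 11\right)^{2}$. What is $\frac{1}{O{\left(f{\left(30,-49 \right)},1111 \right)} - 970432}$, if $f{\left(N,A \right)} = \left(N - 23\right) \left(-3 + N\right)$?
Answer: $- \frac{400}{388172799} \approx -1.0305 \cdot 10^{-6}$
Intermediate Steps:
$D = 400$ ($D = \left(\left(2 - 11\right) - 11\right)^{2} = \left(-9 - 11\right)^{2} = \left(-20\right)^{2} = 400$)
$f{\left(N,A \right)} = \left(-23 + N\right) \left(-3 + N\right)$ ($f{\left(N,A \right)} = \left(N - 23\right) \left(-3 + N\right) = \left(-23 + N\right) \left(-3 + N\right)$)
$O{\left(n,s \right)} = \frac{1}{400}$
$\frac{1}{O{\left(f{\left(30,-49 \right)},1111 \right)} - 970432} = \frac{1}{\frac{1}{400} - 970432} = \frac{1}{- \frac{388172799}{400}} = - \frac{400}{388172799}$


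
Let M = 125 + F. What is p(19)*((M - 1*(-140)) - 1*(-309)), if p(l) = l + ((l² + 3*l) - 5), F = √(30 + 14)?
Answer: 247968 + 864*√11 ≈ 2.5083e+5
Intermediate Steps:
F = 2*√11 (F = √44 = 2*√11 ≈ 6.6332)
M = 125 + 2*√11 ≈ 131.63
p(l) = -5 + l² + 4*l (p(l) = l + (-5 + l² + 3*l) = -5 + l² + 4*l)
p(19)*((M - 1*(-140)) - 1*(-309)) = (-5 + 19² + 4*19)*(((125 + 2*√11) - 1*(-140)) - 1*(-309)) = (-5 + 361 + 76)*(((125 + 2*√11) + 140) + 309) = 432*((265 + 2*√11) + 309) = 432*(574 + 2*√11) = 247968 + 864*√11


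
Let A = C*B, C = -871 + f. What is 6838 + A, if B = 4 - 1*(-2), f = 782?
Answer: 6304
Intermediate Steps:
B = 6 (B = 4 + 2 = 6)
C = -89 (C = -871 + 782 = -89)
A = -534 (A = -89*6 = -534)
6838 + A = 6838 - 534 = 6304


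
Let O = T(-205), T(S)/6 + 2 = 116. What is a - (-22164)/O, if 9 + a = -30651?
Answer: -1745773/57 ≈ -30628.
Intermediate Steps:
a = -30660 (a = -9 - 30651 = -30660)
T(S) = 684 (T(S) = -12 + 6*116 = -12 + 696 = 684)
O = 684
a - (-22164)/O = -30660 - (-22164)/684 = -30660 - 1*(-1847/57) = -30660 + 1847/57 = -1745773/57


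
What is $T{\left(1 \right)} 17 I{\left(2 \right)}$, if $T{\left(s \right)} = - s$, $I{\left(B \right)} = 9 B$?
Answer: $-306$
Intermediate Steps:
$T{\left(1 \right)} 17 I{\left(2 \right)} = \left(-1\right) 1 \cdot 17 \cdot 9 \cdot 2 = \left(-1\right) 17 \cdot 18 = \left(-17\right) 18 = -306$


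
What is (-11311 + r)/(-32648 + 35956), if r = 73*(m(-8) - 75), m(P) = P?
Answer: -8685/1654 ≈ -5.2509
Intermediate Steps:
r = -6059 (r = 73*(-8 - 75) = 73*(-83) = -6059)
(-11311 + r)/(-32648 + 35956) = (-11311 - 6059)/(-32648 + 35956) = -17370/3308 = -17370*1/3308 = -8685/1654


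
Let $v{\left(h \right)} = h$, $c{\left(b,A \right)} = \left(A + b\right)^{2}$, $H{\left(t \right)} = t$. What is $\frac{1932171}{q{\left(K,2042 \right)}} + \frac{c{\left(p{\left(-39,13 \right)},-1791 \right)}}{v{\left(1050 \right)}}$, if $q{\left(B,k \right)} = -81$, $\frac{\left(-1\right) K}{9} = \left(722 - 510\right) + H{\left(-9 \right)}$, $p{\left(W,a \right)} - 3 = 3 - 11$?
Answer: $- \frac{98194703}{4725} \approx -20782.0$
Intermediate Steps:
$p{\left(W,a \right)} = -5$ ($p{\left(W,a \right)} = 3 + \left(3 - 11\right) = 3 - 8 = -5$)
$K = -1827$ ($K = - 9 \left(\left(722 - 510\right) - 9\right) = - 9 \left(212 - 9\right) = \left(-9\right) 203 = -1827$)
$\frac{1932171}{q{\left(K,2042 \right)}} + \frac{c{\left(p{\left(-39,13 \right)},-1791 \right)}}{v{\left(1050 \right)}} = \frac{1932171}{-81} + \frac{\left(-1791 - 5\right)^{2}}{1050} = 1932171 \left(- \frac{1}{81}\right) + \left(-1796\right)^{2} \cdot \frac{1}{1050} = - \frac{644057}{27} + 3225616 \cdot \frac{1}{1050} = - \frac{644057}{27} + \frac{1612808}{525} = - \frac{98194703}{4725}$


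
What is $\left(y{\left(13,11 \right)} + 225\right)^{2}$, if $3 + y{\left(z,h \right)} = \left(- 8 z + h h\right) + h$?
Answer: $62500$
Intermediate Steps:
$y{\left(z,h \right)} = -3 + h + h^{2} - 8 z$ ($y{\left(z,h \right)} = -3 + \left(\left(- 8 z + h h\right) + h\right) = -3 + \left(\left(- 8 z + h^{2}\right) + h\right) = -3 + \left(\left(h^{2} - 8 z\right) + h\right) = -3 + \left(h + h^{2} - 8 z\right) = -3 + h + h^{2} - 8 z$)
$\left(y{\left(13,11 \right)} + 225\right)^{2} = \left(\left(-3 + 11 + 11^{2} - 104\right) + 225\right)^{2} = \left(\left(-3 + 11 + 121 - 104\right) + 225\right)^{2} = \left(25 + 225\right)^{2} = 250^{2} = 62500$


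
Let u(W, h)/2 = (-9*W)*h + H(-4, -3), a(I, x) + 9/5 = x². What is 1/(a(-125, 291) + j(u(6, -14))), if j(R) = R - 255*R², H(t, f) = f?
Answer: -5/2891314974 ≈ -1.7293e-9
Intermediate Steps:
a(I, x) = -9/5 + x²
u(W, h) = -6 - 18*W*h (u(W, h) = 2*((-9*W)*h - 3) = 2*(-9*W*h - 3) = 2*(-3 - 9*W*h) = -6 - 18*W*h)
1/(a(-125, 291) + j(u(6, -14))) = 1/((-9/5 + 291²) + (-6 - 18*6*(-14))*(1 - 255*(-6 - 18*6*(-14)))) = 1/((-9/5 + 84681) + (-6 + 1512)*(1 - 255*(-6 + 1512))) = 1/(423396/5 + 1506*(1 - 255*1506)) = 1/(423396/5 + 1506*(1 - 384030)) = 1/(423396/5 + 1506*(-384029)) = 1/(423396/5 - 578347674) = 1/(-2891314974/5) = -5/2891314974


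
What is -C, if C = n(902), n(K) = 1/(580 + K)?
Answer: -1/1482 ≈ -0.00067476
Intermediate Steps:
C = 1/1482 (C = 1/(580 + 902) = 1/1482 ≈ 0.00067476)
-C = -1*1/1482 = -1/1482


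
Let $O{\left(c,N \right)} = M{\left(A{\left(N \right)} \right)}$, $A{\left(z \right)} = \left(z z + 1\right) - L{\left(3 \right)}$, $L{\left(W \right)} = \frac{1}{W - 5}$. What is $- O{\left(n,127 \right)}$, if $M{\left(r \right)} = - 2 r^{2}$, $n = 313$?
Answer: $\frac{1040772121}{2} \approx 5.2039 \cdot 10^{8}$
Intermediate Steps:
$L{\left(W \right)} = \frac{1}{-5 + W}$
$A{\left(z \right)} = \frac{3}{2} + z^{2}$ ($A{\left(z \right)} = \left(z z + 1\right) - \frac{1}{-5 + 3} = \left(z^{2} + 1\right) - \frac{1}{-2} = \left(1 + z^{2}\right) - - \frac{1}{2} = \left(1 + z^{2}\right) + \frac{1}{2} = \frac{3}{2} + z^{2}$)
$O{\left(c,N \right)} = - 2 \left(\frac{3}{2} + N^{2}\right)^{2}$
$- O{\left(n,127 \right)} = - \frac{\left(-1\right) \left(3 + 2 \cdot 127^{2}\right)^{2}}{2} = - \frac{\left(-1\right) \left(3 + 2 \cdot 16129\right)^{2}}{2} = - \frac{\left(-1\right) \left(3 + 32258\right)^{2}}{2} = - \frac{\left(-1\right) 32261^{2}}{2} = - \frac{\left(-1\right) 1040772121}{2} = \left(-1\right) \left(- \frac{1040772121}{2}\right) = \frac{1040772121}{2}$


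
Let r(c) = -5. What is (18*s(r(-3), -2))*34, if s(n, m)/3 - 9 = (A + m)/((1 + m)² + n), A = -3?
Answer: 18819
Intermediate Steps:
s(n, m) = 27 + 3*(-3 + m)/(n + (1 + m)²) (s(n, m) = 27 + 3*((-3 + m)/((1 + m)² + n)) = 27 + 3*((-3 + m)/(n + (1 + m)²)) = 27 + 3*(-3 + m)/(n + (1 + m)²))
(18*s(r(-3), -2))*34 = (18*(3*(-3 - 2 + 9*(-5) + 9*(1 - 2)²)/(-5 + (1 - 2)²)))*34 = (18*(3*(-3 - 2 - 45 + 9*(-1)²)/(-5 + (-1)²)))*34 = (18*(3*(-3 - 2 - 45 + 9*1)/(-5 + 1)))*34 = (18*(3*(-3 - 2 - 45 + 9)/(-4)))*34 = (18*(3*(-¼)*(-41)))*34 = (18*(123/4))*34 = (1107/2)*34 = 18819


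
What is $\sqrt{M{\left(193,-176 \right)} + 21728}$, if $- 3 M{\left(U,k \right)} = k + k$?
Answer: $\frac{256 \sqrt{3}}{3} \approx 147.8$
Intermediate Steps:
$M{\left(U,k \right)} = - \frac{2 k}{3}$ ($M{\left(U,k \right)} = - \frac{k + k}{3} = - \frac{2 k}{3}$)
$\sqrt{M{\left(193,-176 \right)} + 21728} = \sqrt{\left(- \frac{2}{3}\right) \left(-176\right) + 21728} = \sqrt{\frac{352}{3} + 21728} = \sqrt{\frac{65536}{3}} = \frac{256 \sqrt{3}}{3}$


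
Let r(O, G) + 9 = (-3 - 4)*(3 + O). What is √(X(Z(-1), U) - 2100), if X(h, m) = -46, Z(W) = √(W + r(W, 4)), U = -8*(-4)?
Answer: I*√2146 ≈ 46.325*I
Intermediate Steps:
U = 32
r(O, G) = -30 - 7*O (r(O, G) = -9 + (-3 - 4)*(3 + O) = -9 - 7*(3 + O) = -9 + (-21 - 7*O) = -30 - 7*O)
Z(W) = √(-30 - 6*W) (Z(W) = √(W + (-30 - 7*W)) = √(-30 - 6*W))
√(X(Z(-1), U) - 2100) = √(-46 - 2100) = √(-2146) = I*√2146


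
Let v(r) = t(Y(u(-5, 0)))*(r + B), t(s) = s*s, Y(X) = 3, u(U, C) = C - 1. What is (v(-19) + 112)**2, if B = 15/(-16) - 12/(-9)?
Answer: 786769/256 ≈ 3073.3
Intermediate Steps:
u(U, C) = -1 + C
t(s) = s**2
B = 19/48 (B = 15*(-1/16) - 12*(-1/9) = -15/16 + 4/3 = 19/48 ≈ 0.39583)
v(r) = 57/16 + 9*r (v(r) = 3**2*(r + 19/48) = 9*(19/48 + r) = 57/16 + 9*r)
(v(-19) + 112)**2 = ((57/16 + 9*(-19)) + 112)**2 = ((57/16 - 171) + 112)**2 = (-2679/16 + 112)**2 = (-887/16)**2 = 786769/256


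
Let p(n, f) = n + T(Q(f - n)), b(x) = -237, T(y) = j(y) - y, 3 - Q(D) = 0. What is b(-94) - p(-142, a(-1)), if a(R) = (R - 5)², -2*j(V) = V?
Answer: -181/2 ≈ -90.500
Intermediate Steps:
Q(D) = 3 (Q(D) = 3 - 1*0 = 3 + 0 = 3)
j(V) = -V/2
T(y) = -3*y/2 (T(y) = -y/2 - y = -3*y/2)
a(R) = (-5 + R)²
p(n, f) = -9/2 + n (p(n, f) = n - 3/2*3 = n - 9/2 = -9/2 + n)
b(-94) - p(-142, a(-1)) = -237 - (-9/2 - 142) = -237 - 1*(-293/2) = -237 + 293/2 = -181/2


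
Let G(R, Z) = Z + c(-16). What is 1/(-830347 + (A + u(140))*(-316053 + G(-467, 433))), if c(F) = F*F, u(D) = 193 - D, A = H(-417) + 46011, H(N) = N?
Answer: -1/14396250855 ≈ -6.9463e-11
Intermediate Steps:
A = 45594 (A = -417 + 46011 = 45594)
c(F) = F²
G(R, Z) = 256 + Z (G(R, Z) = Z + (-16)² = Z + 256 = 256 + Z)
1/(-830347 + (A + u(140))*(-316053 + G(-467, 433))) = 1/(-830347 + (45594 + (193 - 1*140))*(-316053 + (256 + 433))) = 1/(-830347 + (45594 + (193 - 140))*(-316053 + 689)) = 1/(-830347 + (45594 + 53)*(-315364)) = 1/(-830347 + 45647*(-315364)) = 1/(-830347 - 14395420508) = 1/(-14396250855) = -1/14396250855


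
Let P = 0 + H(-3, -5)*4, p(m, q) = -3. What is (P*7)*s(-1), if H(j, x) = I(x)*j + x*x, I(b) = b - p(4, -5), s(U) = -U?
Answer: 868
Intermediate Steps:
I(b) = 3 + b (I(b) = b - 1*(-3) = b + 3 = 3 + b)
H(j, x) = x² + j*(3 + x) (H(j, x) = (3 + x)*j + x*x = j*(3 + x) + x² = x² + j*(3 + x))
P = 124 (P = 0 + ((-5)² - 3*(3 - 5))*4 = 0 + (25 - 3*(-2))*4 = 0 + (25 + 6)*4 = 0 + 31*4 = 0 + 124 = 124)
(P*7)*s(-1) = (124*7)*(-1*(-1)) = 868*1 = 868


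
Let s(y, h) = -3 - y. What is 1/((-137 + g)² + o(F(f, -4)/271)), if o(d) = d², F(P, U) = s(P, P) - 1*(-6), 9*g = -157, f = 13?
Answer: 5948721/141895364200 ≈ 4.1923e-5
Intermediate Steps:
g = -157/9 (g = (⅑)*(-157) = -157/9 ≈ -17.444)
F(P, U) = 3 - P (F(P, U) = (-3 - P) - 1*(-6) = (-3 - P) + 6 = 3 - P)
1/((-137 + g)² + o(F(f, -4)/271)) = 1/((-137 - 157/9)² + ((3 - 1*13)/271)²) = 1/((-1390/9)² + ((3 - 13)*(1/271))²) = 1/(1932100/81 + (-10*1/271)²) = 1/(1932100/81 + (-10/271)²) = 1/(1932100/81 + 100/73441) = 1/(141895364200/5948721) = 5948721/141895364200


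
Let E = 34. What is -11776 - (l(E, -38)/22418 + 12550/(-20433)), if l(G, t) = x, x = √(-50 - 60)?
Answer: -240606458/20433 - I*√110/22418 ≈ -11775.0 - 0.00046784*I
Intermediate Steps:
x = I*√110 (x = √(-110) = I*√110 ≈ 10.488*I)
l(G, t) = I*√110
-11776 - (l(E, -38)/22418 + 12550/(-20433)) = -11776 - ((I*√110)/22418 + 12550/(-20433)) = -11776 - ((I*√110)*(1/22418) + 12550*(-1/20433)) = -11776 - (I*√110/22418 - 12550/20433) = -11776 - (-12550/20433 + I*√110/22418) = -11776 + (12550/20433 - I*√110/22418) = -240606458/20433 - I*√110/22418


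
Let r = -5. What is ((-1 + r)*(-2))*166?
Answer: 1992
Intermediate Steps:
((-1 + r)*(-2))*166 = ((-1 - 5)*(-2))*166 = -6*(-2)*166 = 12*166 = 1992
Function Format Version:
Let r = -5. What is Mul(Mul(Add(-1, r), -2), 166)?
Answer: 1992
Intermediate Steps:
Mul(Mul(Add(-1, r), -2), 166) = Mul(Mul(Add(-1, -5), -2), 166) = Mul(Mul(-6, -2), 166) = Mul(12, 166) = 1992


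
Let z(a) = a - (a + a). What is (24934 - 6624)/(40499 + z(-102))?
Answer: 18310/40601 ≈ 0.45097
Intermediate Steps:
z(a) = -a (z(a) = a - 2*a = -a)
(24934 - 6624)/(40499 + z(-102)) = (24934 - 6624)/(40499 - 1*(-102)) = 18310/(40499 + 102) = 18310/40601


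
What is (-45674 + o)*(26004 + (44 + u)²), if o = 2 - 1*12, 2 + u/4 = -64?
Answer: -3399072336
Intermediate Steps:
u = -264 (u = -8 + 4*(-64) = -8 - 256 = -264)
o = -10 (o = 2 - 12 = -10)
(-45674 + o)*(26004 + (44 + u)²) = (-45674 - 10)*(26004 + (44 - 264)²) = -45684*(26004 + (-220)²) = -45684*(26004 + 48400) = -45684*74404 = -3399072336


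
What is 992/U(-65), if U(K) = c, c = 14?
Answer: 496/7 ≈ 70.857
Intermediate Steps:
U(K) = 14
992/U(-65) = 992/14 = 992*(1/14) = 496/7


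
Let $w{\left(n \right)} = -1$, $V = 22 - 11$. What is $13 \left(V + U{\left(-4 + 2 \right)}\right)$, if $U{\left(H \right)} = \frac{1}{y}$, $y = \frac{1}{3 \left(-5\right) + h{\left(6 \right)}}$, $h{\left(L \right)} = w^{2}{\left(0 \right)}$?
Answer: $-39$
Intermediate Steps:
$V = 11$ ($V = 22 - 11 = 11$)
$h{\left(L \right)} = 1$ ($h{\left(L \right)} = \left(-1\right)^{2} = 1$)
$y = - \frac{1}{14}$ ($y = \frac{1}{3 \left(-5\right) + 1} = \frac{1}{-15 + 1} = \frac{1}{-14} = - \frac{1}{14} \approx -0.071429$)
$U{\left(H \right)} = -14$ ($U{\left(H \right)} = \frac{1}{- \frac{1}{14}} = -14$)
$13 \left(V + U{\left(-4 + 2 \right)}\right) = 13 \left(11 - 14\right) = 13 \left(-3\right) = -39$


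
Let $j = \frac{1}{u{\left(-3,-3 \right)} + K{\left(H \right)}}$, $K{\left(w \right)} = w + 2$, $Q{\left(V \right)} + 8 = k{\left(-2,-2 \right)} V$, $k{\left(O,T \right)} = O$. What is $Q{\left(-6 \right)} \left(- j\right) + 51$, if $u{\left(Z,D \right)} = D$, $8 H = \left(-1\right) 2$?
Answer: $\frac{271}{5} \approx 54.2$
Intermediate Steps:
$Q{\left(V \right)} = -8 - 2 V$
$H = - \frac{1}{4}$ ($H = \frac{\left(-1\right) 2}{8} = \frac{1}{8} \left(-2\right) = - \frac{1}{4} \approx -0.25$)
$K{\left(w \right)} = 2 + w$
$j = - \frac{4}{5}$ ($j = \frac{1}{-3 + \left(2 - \frac{1}{4}\right)} = \frac{1}{-3 + \frac{7}{4}} = \frac{1}{- \frac{5}{4}} = - \frac{4}{5} \approx -0.8$)
$Q{\left(-6 \right)} \left(- j\right) + 51 = \left(-8 - -12\right) \left(\left(-1\right) \left(- \frac{4}{5}\right)\right) + 51 = \left(-8 + 12\right) \frac{4}{5} + 51 = 4 \cdot \frac{4}{5} + 51 = \frac{16}{5} + 51 = \frac{271}{5}$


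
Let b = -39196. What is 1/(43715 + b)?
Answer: 1/4519 ≈ 0.00022129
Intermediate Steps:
1/(43715 + b) = 1/(43715 - 39196) = 1/4519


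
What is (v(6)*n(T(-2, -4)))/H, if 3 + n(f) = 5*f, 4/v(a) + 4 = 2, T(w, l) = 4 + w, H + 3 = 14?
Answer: -14/11 ≈ -1.2727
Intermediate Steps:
H = 11 (H = -3 + 14 = 11)
v(a) = -2 (v(a) = 4/(-4 + 2) = 4/(-2) = 4*(-½) = -2)
n(f) = -3 + 5*f
(v(6)*n(T(-2, -4)))/H = -2*(-3 + 5*(4 - 2))/11 = -2*(-3 + 5*2)*(1/11) = -2*(-3 + 10)*(1/11) = -2*7*(1/11) = -14*1/11 = -14/11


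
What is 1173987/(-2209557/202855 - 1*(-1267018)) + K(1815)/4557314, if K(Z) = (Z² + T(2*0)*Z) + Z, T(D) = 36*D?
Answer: 966232190887656105/585657521029103281 ≈ 1.6498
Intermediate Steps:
K(Z) = Z + Z² (K(Z) = (Z² + (36*(2*0))*Z) + Z = (Z² + (36*0)*Z) + Z = (Z² + 0*Z) + Z = (Z² + 0) + Z = Z² + Z = Z + Z²)
1173987/(-2209557/202855 - 1*(-1267018)) + K(1815)/4557314 = 1173987/(-2209557/202855 - 1*(-1267018)) + (1815*(1 + 1815))/4557314 = 1173987/(-2209557*1/202855 + 1267018) + (1815*1816)*(1/4557314) = 1173987/(-2209557/202855 + 1267018) + 3296040*(1/4557314) = 1173987/(257018726833/202855) + 1648020/2278657 = 1173987*(202855/257018726833) + 1648020/2278657 = 238149132885/257018726833 + 1648020/2278657 = 966232190887656105/585657521029103281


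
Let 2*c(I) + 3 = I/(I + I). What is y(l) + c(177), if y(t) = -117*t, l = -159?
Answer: 74407/4 ≈ 18602.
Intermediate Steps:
c(I) = -5/4 (c(I) = -3/2 + (I/(I + I))/2 = -3/2 + (I/((2*I)))/2 = -3/2 + ((1/(2*I))*I)/2 = -3/2 + (1/2)*(1/2) = -3/2 + 1/4 = -5/4)
y(l) + c(177) = -117*(-159) - 5/4 = 18603 - 5/4 = 74407/4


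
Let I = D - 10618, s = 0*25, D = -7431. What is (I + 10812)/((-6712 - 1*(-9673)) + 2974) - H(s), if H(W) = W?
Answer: -7237/5935 ≈ -1.2194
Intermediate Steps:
s = 0
I = -18049 (I = -7431 - 10618 = -18049)
(I + 10812)/((-6712 - 1*(-9673)) + 2974) - H(s) = (-18049 + 10812)/((-6712 - 1*(-9673)) + 2974) - 1*0 = -7237/((-6712 + 9673) + 2974) + 0 = -7237/(2961 + 2974) + 0 = -7237/5935 + 0 = -7237/5935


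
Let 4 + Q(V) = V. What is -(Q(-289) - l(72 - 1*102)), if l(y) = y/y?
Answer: 294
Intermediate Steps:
Q(V) = -4 + V
l(y) = 1
-(Q(-289) - l(72 - 1*102)) = -((-4 - 289) - 1*1) = -(-293 - 1) = -1*(-294) = 294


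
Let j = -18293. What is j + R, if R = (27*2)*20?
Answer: -17213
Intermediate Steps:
R = 1080 (R = 54*20 = 1080)
j + R = -18293 + 1080 = -17213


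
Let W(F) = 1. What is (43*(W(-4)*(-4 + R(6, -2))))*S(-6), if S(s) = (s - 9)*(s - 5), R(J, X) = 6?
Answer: 14190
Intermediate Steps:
S(s) = (-9 + s)*(-5 + s)
(43*(W(-4)*(-4 + R(6, -2))))*S(-6) = (43*(1*(-4 + 6)))*(45 + (-6)**2 - 14*(-6)) = (43*(1*2))*(45 + 36 + 84) = (43*2)*165 = 86*165 = 14190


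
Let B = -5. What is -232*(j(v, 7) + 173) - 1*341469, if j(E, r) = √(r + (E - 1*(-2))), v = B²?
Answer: -381605 - 232*√34 ≈ -3.8296e+5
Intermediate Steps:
v = 25 (v = (-5)² = 25)
j(E, r) = √(2 + E + r) (j(E, r) = √(r + (E + 2)) = √(r + (2 + E)) = √(2 + E + r))
-232*(j(v, 7) + 173) - 1*341469 = -232*(√(2 + 25 + 7) + 173) - 1*341469 = -232*(√34 + 173) - 341469 = -232*(173 + √34) - 341469 = (-40136 - 232*√34) - 341469 = -381605 - 232*√34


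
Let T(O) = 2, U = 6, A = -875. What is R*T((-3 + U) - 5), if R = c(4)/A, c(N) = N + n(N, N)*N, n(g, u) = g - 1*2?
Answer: -24/875 ≈ -0.027429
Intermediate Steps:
n(g, u) = -2 + g (n(g, u) = g - 2 = -2 + g)
c(N) = N + N*(-2 + N) (c(N) = N + (-2 + N)*N = N + N*(-2 + N))
R = -12/875 (R = (4*(-1 + 4))/(-875) = (4*3)*(-1/875) = 12*(-1/875) = -12/875 ≈ -0.013714)
R*T((-3 + U) - 5) = -12/875*2 = -24/875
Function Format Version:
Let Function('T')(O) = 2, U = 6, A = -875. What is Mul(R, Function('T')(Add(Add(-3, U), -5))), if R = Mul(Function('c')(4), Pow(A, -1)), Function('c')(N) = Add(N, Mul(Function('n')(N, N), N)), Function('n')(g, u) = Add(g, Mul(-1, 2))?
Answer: Rational(-24, 875) ≈ -0.027429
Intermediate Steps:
Function('n')(g, u) = Add(-2, g) (Function('n')(g, u) = Add(g, -2) = Add(-2, g))
Function('c')(N) = Add(N, Mul(N, Add(-2, N))) (Function('c')(N) = Add(N, Mul(Add(-2, N), N)) = Add(N, Mul(N, Add(-2, N))))
R = Rational(-12, 875) (R = Mul(Mul(4, Add(-1, 4)), Pow(-875, -1)) = Mul(Mul(4, 3), Rational(-1, 875)) = Mul(12, Rational(-1, 875)) = Rational(-12, 875) ≈ -0.013714)
Mul(R, Function('T')(Add(Add(-3, U), -5))) = Mul(Rational(-12, 875), 2) = Rational(-24, 875)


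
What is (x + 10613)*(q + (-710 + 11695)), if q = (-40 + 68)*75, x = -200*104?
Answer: -133296895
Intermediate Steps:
x = -20800
q = 2100 (q = 28*75 = 2100)
(x + 10613)*(q + (-710 + 11695)) = (-20800 + 10613)*(2100 + (-710 + 11695)) = -10187*(2100 + 10985) = -10187*13085 = -133296895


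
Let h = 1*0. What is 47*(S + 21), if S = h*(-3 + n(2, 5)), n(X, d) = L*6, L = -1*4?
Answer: 987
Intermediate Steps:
L = -4
h = 0
n(X, d) = -24 (n(X, d) = -4*6 = -24)
S = 0 (S = 0*(-3 - 24) = 0*(-27) = 0)
47*(S + 21) = 47*(0 + 21) = 47*21 = 987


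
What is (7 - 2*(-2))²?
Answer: 121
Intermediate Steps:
(7 - 2*(-2))² = (7 + 4)² = 11² = 121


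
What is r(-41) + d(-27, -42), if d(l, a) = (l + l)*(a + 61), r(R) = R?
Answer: -1067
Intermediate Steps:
d(l, a) = 2*l*(61 + a) (d(l, a) = (2*l)*(61 + a) = 2*l*(61 + a))
r(-41) + d(-27, -42) = -41 + 2*(-27)*(61 - 42) = -41 + 2*(-27)*19 = -41 - 1026 = -1067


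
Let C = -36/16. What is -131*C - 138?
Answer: 627/4 ≈ 156.75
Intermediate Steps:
C = -9/4 (C = -36*1/16 = -9/4 ≈ -2.2500)
-131*C - 138 = -131*(-9/4) - 138 = 1179/4 - 138 = 627/4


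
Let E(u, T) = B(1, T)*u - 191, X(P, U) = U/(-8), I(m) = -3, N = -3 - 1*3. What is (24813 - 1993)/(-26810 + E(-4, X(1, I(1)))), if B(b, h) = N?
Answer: -22820/26977 ≈ -0.84591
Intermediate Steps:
N = -6 (N = -3 - 3 = -6)
B(b, h) = -6
X(P, U) = -U/8 (X(P, U) = U*(-1/8) = -U/8)
E(u, T) = -191 - 6*u (E(u, T) = -6*u - 191 = -191 - 6*u)
(24813 - 1993)/(-26810 + E(-4, X(1, I(1)))) = (24813 - 1993)/(-26810 + (-191 - 6*(-4))) = 22820/(-26810 + (-191 + 24)) = 22820/(-26810 - 167) = 22820/(-26977) = 22820*(-1/26977) = -22820/26977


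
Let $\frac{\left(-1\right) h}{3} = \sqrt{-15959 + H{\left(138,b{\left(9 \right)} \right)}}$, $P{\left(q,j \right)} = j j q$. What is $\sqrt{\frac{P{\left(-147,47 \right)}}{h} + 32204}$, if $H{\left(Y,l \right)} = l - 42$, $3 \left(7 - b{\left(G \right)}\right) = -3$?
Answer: $\frac{\sqrt{915223542444 - 577032771 i \sqrt{1777}}}{5331} \approx 179.47 - 2.3845 i$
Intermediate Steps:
$b{\left(G \right)} = 8$ ($b{\left(G \right)} = 7 - -1 = 7 + 1 = 8$)
$H{\left(Y,l \right)} = -42 + l$
$P{\left(q,j \right)} = q j^{2}$ ($P{\left(q,j \right)} = j^{2} q = q j^{2}$)
$h = - 9 i \sqrt{1777}$ ($h = - 3 \sqrt{-15959 + \left(-42 + 8\right)} = - 3 \sqrt{-15959 - 34} = - 3 \sqrt{-15993} = - 3 \cdot 3 i \sqrt{1777} = - 9 i \sqrt{1777} \approx - 379.39 i$)
$\sqrt{\frac{P{\left(-147,47 \right)}}{h} + 32204} = \sqrt{\frac{\left(-147\right) 47^{2}}{\left(-9\right) i \sqrt{1777}} + 32204} = \sqrt{\left(-147\right) 2209 \frac{i \sqrt{1777}}{15993} + 32204} = \sqrt{- 324723 \frac{i \sqrt{1777}}{15993} + 32204} = \sqrt{- \frac{108241 i \sqrt{1777}}{5331} + 32204} = \sqrt{32204 - \frac{108241 i \sqrt{1777}}{5331}}$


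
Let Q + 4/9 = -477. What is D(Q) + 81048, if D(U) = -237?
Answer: 80811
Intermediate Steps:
Q = -4297/9 (Q = -4/9 - 477 = -4297/9 ≈ -477.44)
D(Q) + 81048 = -237 + 81048 = 80811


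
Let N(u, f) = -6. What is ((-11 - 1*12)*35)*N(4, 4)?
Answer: 4830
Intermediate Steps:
((-11 - 1*12)*35)*N(4, 4) = ((-11 - 1*12)*35)*(-6) = ((-11 - 12)*35)*(-6) = -23*35*(-6) = -805*(-6) = 4830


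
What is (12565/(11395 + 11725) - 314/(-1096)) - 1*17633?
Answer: -11169768131/633488 ≈ -17632.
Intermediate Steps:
(12565/(11395 + 11725) - 314/(-1096)) - 1*17633 = (12565/23120 - 314*(-1/1096)) - 17633 = (12565*(1/23120) + 157/548) - 17633 = (2513/4624 + 157/548) - 17633 = 525773/633488 - 17633 = -11169768131/633488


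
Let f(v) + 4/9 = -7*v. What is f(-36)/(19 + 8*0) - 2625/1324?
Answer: 2548661/226404 ≈ 11.257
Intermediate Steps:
f(v) = -4/9 - 7*v
f(-36)/(19 + 8*0) - 2625/1324 = (-4/9 - 7*(-36))/(19 + 8*0) - 2625/1324 = (-4/9 + 252)/(19 + 0) - 2625*1/1324 = (2264/9)/19 - 2625/1324 = (2264/9)*(1/19) - 2625/1324 = 2264/171 - 2625/1324 = 2548661/226404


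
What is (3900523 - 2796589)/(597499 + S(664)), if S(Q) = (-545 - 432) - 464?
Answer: 183989/99343 ≈ 1.8521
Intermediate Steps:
S(Q) = -1441 (S(Q) = -977 - 464 = -1441)
(3900523 - 2796589)/(597499 + S(664)) = (3900523 - 2796589)/(597499 - 1441) = 1103934/596058 = 1103934*(1/596058) = 183989/99343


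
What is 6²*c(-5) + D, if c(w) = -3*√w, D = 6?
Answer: 6 - 108*I*√5 ≈ 6.0 - 241.5*I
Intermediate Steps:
6²*c(-5) + D = 6²*(-3*I*√5) + 6 = 36*(-3*I*√5) + 6 = -108*I*√5 + 6 = 6 - 108*I*√5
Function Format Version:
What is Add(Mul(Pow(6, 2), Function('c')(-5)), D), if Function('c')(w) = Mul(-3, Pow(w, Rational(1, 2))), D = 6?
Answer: Add(6, Mul(-108, I, Pow(5, Rational(1, 2)))) ≈ Add(6.0000, Mul(-241.50, I))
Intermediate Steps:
Add(Mul(Pow(6, 2), Function('c')(-5)), D) = Add(Mul(Pow(6, 2), Mul(-3, Pow(-5, Rational(1, 2)))), 6) = Add(Mul(36, Mul(-3, Mul(I, Pow(5, Rational(1, 2))))), 6) = Add(Mul(36, Mul(-3, I, Pow(5, Rational(1, 2)))), 6) = Add(Mul(-108, I, Pow(5, Rational(1, 2))), 6) = Add(6, Mul(-108, I, Pow(5, Rational(1, 2))))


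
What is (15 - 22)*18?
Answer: -126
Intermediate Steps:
(15 - 22)*18 = -7*18 = -126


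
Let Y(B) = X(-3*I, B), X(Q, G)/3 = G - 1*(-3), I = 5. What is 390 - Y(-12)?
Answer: 417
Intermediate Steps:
X(Q, G) = 9 + 3*G (X(Q, G) = 3*(G - 1*(-3)) = 3*(G + 3) = 3*(3 + G) = 9 + 3*G)
Y(B) = 9 + 3*B
390 - Y(-12) = 390 - (9 + 3*(-12)) = 390 - (9 - 36) = 390 - 1*(-27) = 390 + 27 = 417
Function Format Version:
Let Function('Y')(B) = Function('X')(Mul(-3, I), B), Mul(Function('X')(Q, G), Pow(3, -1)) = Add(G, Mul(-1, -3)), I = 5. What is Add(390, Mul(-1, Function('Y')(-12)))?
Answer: 417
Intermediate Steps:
Function('X')(Q, G) = Add(9, Mul(3, G)) (Function('X')(Q, G) = Mul(3, Add(G, Mul(-1, -3))) = Mul(3, Add(G, 3)) = Mul(3, Add(3, G)) = Add(9, Mul(3, G)))
Function('Y')(B) = Add(9, Mul(3, B))
Add(390, Mul(-1, Function('Y')(-12))) = Add(390, Mul(-1, Add(9, Mul(3, -12)))) = Add(390, Mul(-1, Add(9, -36))) = Add(390, Mul(-1, -27)) = Add(390, 27) = 417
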